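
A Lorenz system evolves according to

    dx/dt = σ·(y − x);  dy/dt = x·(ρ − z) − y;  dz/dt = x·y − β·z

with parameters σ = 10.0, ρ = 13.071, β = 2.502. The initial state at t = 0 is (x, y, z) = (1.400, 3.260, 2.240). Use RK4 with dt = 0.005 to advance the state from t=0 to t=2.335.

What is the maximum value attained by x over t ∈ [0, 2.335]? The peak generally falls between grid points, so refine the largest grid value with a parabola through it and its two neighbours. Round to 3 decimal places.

max x = 10.134

t=0.000: state=(1.400, 3.260, 2.240)
step 1 (dt=0.005): k1=(18.600, 11.903, -1.040), k2=(18.433, 12.381, -0.839), k3=(18.449, 12.375, -0.840), k4=(18.296, 12.847, -0.637); state += dt/6·(k1+2k2+2k3+k4)
t=0.005: state=(1.492, 3.322, 2.236)
t=0.010: state=(1.583, 3.388, 2.234)
t=0.015: state=(1.673, 3.460, 2.234)
continuing one RK4 step at a time; state shown every 20 steps (Δt=0.1):
t=0.100: state=(3.244, 5.309, 2.640)
t=0.200: state=(5.776, 8.786, 4.910)
t=0.300: state=(8.894, 11.661, 10.800)
t=0.400: state=(10.029, 9.034, 17.814)
t=0.500: state=(7.224, 3.352, 18.628)
t=0.600: state=(3.698, 0.901, 15.405)
t=0.700: state=(1.772, 0.612, 12.149)
t=0.800: state=(1.112, 0.838, 9.545)
t=0.900: state=(1.071, 1.220, 7.527)
t=1.000: state=(1.374, 1.833, 6.024)
t=1.100: state=(2.017, 2.869, 5.040)
t=1.200: state=(3.146, 4.591, 4.775)
t=1.300: state=(4.964, 7.154, 5.843)
t=1.400: state=(7.360, 9.751, 9.305)
t=1.500: state=(9.036, 9.584, 14.685)
t=1.600: state=(8.080, 5.810, 17.493)
t=1.700: state=(5.378, 2.705, 16.052)
t=1.800: state=(3.261, 1.767, 13.282)
t=1.900: state=(2.323, 1.866, 10.762)
t=2.000: state=(2.210, 2.394, 8.793)
t=2.100: state=(2.640, 3.311, 7.450)
t=2.200: state=(3.562, 4.744, 6.902)
t=2.300: state=(5.009, 6.698, 7.561)
t=2.335: state=(5.621, 7.419, 8.187)
largest grid value and its neighbours: x(0.375)=10.13059, x(0.380)=10.13372, x(0.385)=10.12515
parabola through these three points peaks at t≈0.379 with x≈10.13403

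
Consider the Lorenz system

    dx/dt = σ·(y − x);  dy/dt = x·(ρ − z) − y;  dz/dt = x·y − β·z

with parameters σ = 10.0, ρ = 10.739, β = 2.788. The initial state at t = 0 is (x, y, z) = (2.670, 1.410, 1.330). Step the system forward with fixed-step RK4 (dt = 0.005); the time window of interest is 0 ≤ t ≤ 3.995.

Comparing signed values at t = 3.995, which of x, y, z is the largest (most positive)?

largest component: z

t=0.000: state=(2.670, 1.410, 1.330)
step 1 (dt=0.005): k1=(-12.600, 23.712, 0.057), k2=(-11.692, 23.356, 0.168), k3=(-11.724, 23.377, 0.168), k4=(-10.845, 23.041, 0.277); state += dt/6·(k1+2k2+2k3+k4)
t=0.005: state=(2.611, 1.527, 1.331)
t=0.010: state=(2.561, 1.641, 1.333)
t=0.015: state=(2.519, 1.751, 1.336)
continuing one RK4 step at a time; state shown every 40 steps (Δt=0.2):
t=0.200: state=(4.022, 5.872, 2.542)
t=0.400: state=(8.400, 9.935, 10.221)
t=0.600: state=(6.393, 3.669, 14.562)
t=0.800: state=(2.556, 1.707, 9.713)
t=1.000: state=(2.231, 2.575, 6.256)
t=1.200: state=(3.706, 4.847, 5.265)
t=1.400: state=(6.484, 7.806, 8.357)
t=1.600: state=(6.977, 5.956, 12.805)
t=1.800: state=(4.333, 3.284, 10.977)
t=2.000: state=(3.451, 3.548, 8.118)
t=2.200: state=(4.408, 5.198, 7.255)
t=2.400: state=(6.096, 6.765, 9.263)
t=2.600: state=(6.205, 5.630, 11.524)
t=2.800: state=(4.739, 4.125, 10.497)
t=3.000: state=(4.224, 4.318, 8.746)
t=3.200: state=(4.916, 5.435, 8.420)
t=3.400: state=(5.841, 6.109, 9.785)
t=3.600: state=(5.687, 5.314, 10.786)
t=3.800: state=(4.874, 4.562, 10.053)
t=3.995: state=(4.671, 4.773, 9.092)
compare at T: x=4.671, y=4.773, z=9.092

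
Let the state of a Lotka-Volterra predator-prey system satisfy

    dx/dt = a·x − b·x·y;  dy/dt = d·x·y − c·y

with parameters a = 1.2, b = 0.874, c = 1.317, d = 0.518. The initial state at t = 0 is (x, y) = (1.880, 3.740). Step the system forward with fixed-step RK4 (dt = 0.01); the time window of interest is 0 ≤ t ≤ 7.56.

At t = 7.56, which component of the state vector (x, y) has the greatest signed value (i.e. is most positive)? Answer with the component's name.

t=0.000: state=(1.880, 3.740)
step 1 (dt=0.01): k1=(-3.889, -1.283), k2=(-3.839, -1.319), k3=(-3.839, -1.318), k4=(-3.789, -1.353); state += dt/6·(k1+2k2+2k3+k4)
t=0.010: state=(1.842, 3.727)
t=0.020: state=(1.804, 3.713)
t=0.030: state=(1.768, 3.698)
continuing one RK4 step at a time; state shown every 25 steps (Δt=0.25):
t=0.250: state=(1.175, 3.262)
t=0.500: state=(0.830, 2.665)
t=0.750: state=(0.666, 2.110)
t=1.000: state=(0.598, 1.646)
t=1.250: state=(0.587, 1.278)
t=1.500: state=(0.619, 0.994)
t=1.750: state=(0.689, 0.778)
t=2.000: state=(0.800, 0.616)
t=2.250: state=(0.957, 0.496)
t=2.500: state=(1.170, 0.410)
t=2.750: state=(1.455, 0.349)
t=3.000: state=(1.828, 0.310)
t=3.250: state=(2.311, 0.291)
t=3.500: state=(2.928, 0.294)
t=3.750: state=(3.697, 0.324)
t=4.000: state=(4.616, 0.399)
t=4.250: state=(5.625, 0.557)
t=4.500: state=(6.516, 0.882)
t=4.750: state=(6.814, 1.519)
t=5.000: state=(5.940, 2.532)
t=5.250: state=(4.114, 3.508)
t=5.500: state=(2.455, 3.836)
t=5.750: state=(1.469, 3.534)
t=6.000: state=(0.973, 2.967)
t=6.250: state=(0.733, 2.379)
t=6.500: state=(0.623, 1.867)
t=6.750: state=(0.586, 1.452)
t=7.000: state=(0.598, 1.127)
t=7.250: state=(0.649, 0.879)
t=7.500: state=(0.739, 0.691)
t=7.560: state=(0.767, 0.654)
compare at T: x=0.767, y=0.654

largest component: x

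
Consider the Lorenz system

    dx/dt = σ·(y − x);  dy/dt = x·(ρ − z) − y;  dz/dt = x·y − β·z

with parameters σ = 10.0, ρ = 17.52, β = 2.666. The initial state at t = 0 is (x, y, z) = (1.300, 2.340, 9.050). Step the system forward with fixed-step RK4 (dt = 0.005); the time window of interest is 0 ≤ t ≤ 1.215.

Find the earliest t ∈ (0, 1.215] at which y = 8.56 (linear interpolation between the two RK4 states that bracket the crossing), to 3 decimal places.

t=0.000: state=(1.300, 2.340, 9.050)
step 1 (dt=0.005): k1=(10.400, 8.671, -21.085), k2=(10.357, 8.939, -20.855), k3=(10.365, 8.937, -20.856), k4=(10.329, 9.206, -20.626); state += dt/6·(k1+2k2+2k3+k4)
t=0.005: state=(1.352, 2.385, 8.946)
t=0.010: state=(1.403, 2.432, 8.844)
t=0.015: state=(1.455, 2.482, 8.744)
continuing one RK4 step at a time; state shown every 10 steps (Δt=0.05):
t=0.050: state=(1.822, 2.910, 8.113)
t=0.100: state=(2.424, 3.778, 7.432)
t=0.150: state=(3.205, 5.000, 7.082)
t=0.200: state=(4.246, 6.639, 7.213)
t=0.245: state=(5.460, 8.469, 7.955)
next step: t=0.250: state=(5.613, 8.689, 8.086) — y has crossed 8.56
linear interpolation between t=0.245 (8.46917) and t=0.250 (8.68925) → t≈0.247

t = 0.247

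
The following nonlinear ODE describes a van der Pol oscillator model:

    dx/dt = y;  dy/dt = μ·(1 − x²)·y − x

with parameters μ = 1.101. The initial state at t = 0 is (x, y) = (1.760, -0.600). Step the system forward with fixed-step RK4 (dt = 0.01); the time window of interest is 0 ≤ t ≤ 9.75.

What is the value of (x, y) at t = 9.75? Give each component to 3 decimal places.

t=0.000: state=(1.760, -0.600)
step 1 (dt=0.01): k1=(-0.600, -0.374), k2=(-0.602, -0.374), k3=(-0.602, -0.374), k4=(-0.604, -0.374); state += dt/6·(k1+2k2+2k3+k4)
t=0.010: state=(1.754, -0.604)
t=0.020: state=(1.748, -0.607)
t=0.030: state=(1.742, -0.611)
continuing one RK4 step at a time; state shown every 50 steps (Δt=0.5):
t=0.500: state=(1.410, -0.811)
t=1.000: state=(0.921, -1.197)
t=1.500: state=(0.133, -2.060)
t=2.000: state=(-1.141, -2.680)
t=2.500: state=(-1.967, -0.516)
t=3.000: state=(-1.939, 0.392)
t=3.500: state=(-1.675, 0.639)
t=4.000: state=(-1.299, 0.882)
t=4.500: state=(-0.755, 1.358)
t=5.000: state=(0.153, 2.370)
t=5.500: state=(1.463, 2.260)
t=6.000: state=(2.006, 0.130)
t=6.500: state=(1.882, -0.475)
t=7.000: state=(1.588, -0.693)
t=7.500: state=(1.179, -0.972)
t=8.000: state=(0.566, -1.561)
t=8.500: state=(-0.480, -2.650)
t=9.000: state=(-1.716, -1.625)
t=9.500: state=(-2.005, 0.128)
t=9.750: state=(-1.935, 0.399)

(x, y) = (-1.935, 0.399)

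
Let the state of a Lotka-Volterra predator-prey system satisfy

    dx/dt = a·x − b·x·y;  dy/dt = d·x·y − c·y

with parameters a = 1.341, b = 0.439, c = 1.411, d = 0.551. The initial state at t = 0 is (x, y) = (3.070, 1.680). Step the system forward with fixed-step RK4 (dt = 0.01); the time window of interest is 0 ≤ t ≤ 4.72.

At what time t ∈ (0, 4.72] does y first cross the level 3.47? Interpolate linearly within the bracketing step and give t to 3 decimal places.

t=0.000: state=(3.070, 1.680)
step 1 (dt=0.01): k1=(1.853, 0.471), k2=(1.855, 0.481), k3=(1.855, 0.481), k4=(1.857, 0.490); state += dt/6·(k1+2k2+2k3+k4)
t=0.010: state=(3.089, 1.685)
t=0.020: state=(3.107, 1.690)
t=0.030: state=(3.126, 1.695)
continuing one RK4 step at a time; state shown every 20 steps (Δt=0.2):
t=0.200: state=(3.446, 1.814)
t=0.400: state=(3.807, 2.041)
t=0.600: state=(4.103, 2.382)
t=0.800: state=(4.268, 2.853)
t=1.000: state=(4.236, 3.445)
next step: t=1.010: state=(4.228, 3.477) — y has crossed 3.47
linear interpolation between t=1.000 (3.44470) and t=1.010 (3.47657) → t≈1.008

t = 1.008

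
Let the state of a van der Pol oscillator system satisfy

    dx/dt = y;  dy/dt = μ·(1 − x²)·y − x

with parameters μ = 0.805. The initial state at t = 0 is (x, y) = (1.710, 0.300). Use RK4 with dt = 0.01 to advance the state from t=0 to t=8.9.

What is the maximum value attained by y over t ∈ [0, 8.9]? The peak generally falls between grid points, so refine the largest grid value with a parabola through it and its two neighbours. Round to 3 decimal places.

max y = 2.482

t=0.000: state=(1.710, 0.300)
step 1 (dt=0.01): k1=(0.300, -2.175), k2=(0.289, -2.161), k3=(0.289, -2.161), k4=(0.278, -2.146); state += dt/6·(k1+2k2+2k3+k4)
t=0.010: state=(1.713, 0.278)
t=0.020: state=(1.716, 0.257)
t=0.030: state=(1.718, 0.236)
continuing one RK4 step at a time; state shown every 50 steps (Δt=0.5):
t=0.500: state=(1.645, -0.460)
t=1.000: state=(1.306, -0.882)
t=1.500: state=(0.752, -1.369)
t=2.000: state=(-0.113, -2.126)
t=2.500: state=(-1.271, -2.164)
t=3.000: state=(-1.937, -0.462)
t=3.500: state=(-1.901, 0.438)
t=4.000: state=(-1.585, 0.797)
t=4.500: state=(-1.103, 1.156)
t=5.000: state=(-0.386, 1.773)
t=5.500: state=(0.700, 2.477)
t=6.000: state=(1.752, 1.335)
t=6.500: state=(1.999, -0.135)
t=7.000: state=(1.784, -0.644)
t=7.500: state=(1.385, -0.953)
t=8.000: state=(0.807, -1.404)
t=8.500: state=(-0.076, -2.173)
t=8.900: state=(-1.034, -2.429)
largest grid value and its neighbours: y(5.520)=2.48144, y(5.530)=2.48220, y(5.540)=2.48193
parabola through these three points peaks at t≈5.532 with y≈2.48222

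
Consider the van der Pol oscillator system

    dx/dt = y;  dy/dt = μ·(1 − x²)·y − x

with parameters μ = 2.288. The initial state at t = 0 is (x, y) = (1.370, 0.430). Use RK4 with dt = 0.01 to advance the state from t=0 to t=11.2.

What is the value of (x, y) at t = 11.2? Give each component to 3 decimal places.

(x, y) = (-1.910, 0.295)

t=0.000: state=(1.370, 0.430)
step 1 (dt=0.01): k1=(0.430, -2.233), k2=(0.419, -2.218), k3=(0.419, -2.218), k4=(0.408, -2.203); state += dt/6·(k1+2k2+2k3+k4)
t=0.010: state=(1.374, 0.408)
t=0.020: state=(1.378, 0.386)
t=0.030: state=(1.382, 0.364)
continuing one RK4 step at a time; state shown every 50 steps (Δt=0.5):
t=0.500: state=(1.376, -0.282)
t=1.000: state=(1.150, -0.612)
t=1.500: state=(0.725, -1.195)
t=2.000: state=(-0.309, -3.398)
t=2.500: state=(-1.914, -1.132)
t=3.000: state=(-1.974, 0.245)
t=3.500: state=(-1.828, 0.323)
t=4.000: state=(-1.653, 0.381)
t=4.500: state=(-1.440, 0.478)
t=5.000: state=(-1.157, 0.683)
t=5.500: state=(-0.696, 1.288)
t=6.000: state=(0.428, 3.661)
t=6.500: state=(1.956, 0.843)
t=7.000: state=(1.971, -0.256)
t=7.500: state=(1.822, -0.325)
t=8.000: state=(1.646, -0.383)
t=8.500: state=(1.432, -0.483)
t=9.000: state=(1.146, -0.693)
t=9.500: state=(0.674, -1.326)
t=10.000: state=(-0.490, -3.764)
t=10.500: state=(-1.969, -0.725)
t=11.000: state=(-1.966, 0.261)
t=11.200: state=(-1.910, 0.295)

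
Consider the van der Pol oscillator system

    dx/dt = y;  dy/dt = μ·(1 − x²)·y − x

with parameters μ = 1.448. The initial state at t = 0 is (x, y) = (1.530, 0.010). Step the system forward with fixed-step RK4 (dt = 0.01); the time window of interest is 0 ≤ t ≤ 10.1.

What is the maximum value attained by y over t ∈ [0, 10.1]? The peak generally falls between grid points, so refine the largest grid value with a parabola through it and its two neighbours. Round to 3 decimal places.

max y = 3.164

t=0.000: state=(1.530, 0.010)
step 1 (dt=0.01): k1=(0.010, -1.549), k2=(0.002, -1.534), k3=(0.002, -1.535), k4=(-0.005, -1.520); state += dt/6·(k1+2k2+2k3+k4)
t=0.010: state=(1.530, -0.005)
t=0.020: state=(1.530, -0.020)
t=0.030: state=(1.530, -0.035)
continuing one RK4 step at a time; state shown every 50 steps (Δt=0.5):
t=0.500: state=(1.390, -0.501)
t=1.000: state=(1.051, -0.873)
t=1.500: state=(0.458, -1.610)
t=2.000: state=(-0.709, -3.051)
t=2.500: state=(-1.889, -0.979)
t=3.000: state=(-1.961, 0.291)
t=3.500: state=(-1.756, 0.493)
t=4.000: state=(-1.474, 0.644)
t=4.500: state=(-1.090, 0.927)
t=5.000: state=(-0.477, 1.648)
t=5.500: state=(0.716, 3.119)
t=6.000: state=(1.909, 0.959)
t=6.500: state=(1.974, -0.296)
t=7.000: state=(1.768, -0.490)
t=7.500: state=(1.489, -0.636)
t=8.000: state=(1.112, -0.908)
t=8.500: state=(0.514, -1.596)
t=9.000: state=(-0.645, -3.080)
t=9.500: state=(-1.886, -1.090)
t=10.000: state=(-1.980, 0.279)
t=10.100: state=(-1.949, 0.345)
largest grid value and its neighbours: y(5.550)=3.16302, y(5.560)=3.16370, y(5.570)=3.16145
parabola through these three points peaks at t≈5.557 with y≈3.16381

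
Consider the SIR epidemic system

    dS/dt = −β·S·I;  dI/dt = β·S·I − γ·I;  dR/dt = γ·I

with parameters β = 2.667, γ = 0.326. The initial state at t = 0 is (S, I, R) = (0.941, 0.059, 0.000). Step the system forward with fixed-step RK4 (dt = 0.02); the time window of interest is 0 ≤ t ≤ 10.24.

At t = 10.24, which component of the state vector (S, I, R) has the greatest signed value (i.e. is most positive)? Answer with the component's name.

largest component: R

t=0.000: state=(0.941, 0.059, 0.000)
step 1 (dt=0.02): k1=(-0.148, 0.129, 0.019), k2=(-0.151, 0.131, 0.020), k3=(-0.151, 0.131, 0.020), k4=(-0.154, 0.134, 0.020); state += dt/6·(k1+2k2+2k3+k4)
t=0.020: state=(0.938, 0.062, 0.000)
t=0.040: state=(0.935, 0.064, 0.001)
t=0.060: state=(0.932, 0.067, 0.001)
continuing one RK4 step at a time; state shown every 25 steps (Δt=0.5):
t=0.500: state=(0.819, 0.164, 0.017)
t=1.000: state=(0.583, 0.359, 0.059)
t=1.500: state=(0.315, 0.551, 0.134)
t=2.000: state=(0.141, 0.627, 0.232)
t=2.500: state=(0.062, 0.605, 0.333)
t=3.000: state=(0.029, 0.544, 0.427)
t=3.500: state=(0.015, 0.475, 0.510)
t=4.000: state=(0.008, 0.410, 0.582)
t=4.500: state=(0.005, 0.351, 0.644)
t=5.000: state=(0.003, 0.300, 0.697)
t=5.500: state=(0.002, 0.256, 0.742)
t=6.000: state=(0.002, 0.218, 0.781)
t=6.500: state=(0.001, 0.185, 0.813)
t=7.000: state=(0.001, 0.158, 0.841)
t=7.500: state=(0.001, 0.134, 0.865)
t=8.000: state=(0.001, 0.114, 0.885)
t=8.500: state=(0.001, 0.097, 0.902)
t=9.000: state=(0.001, 0.082, 0.917)
t=9.500: state=(0.000, 0.070, 0.929)
t=10.000: state=(0.000, 0.060, 0.940)
t=10.240: state=(0.000, 0.055, 0.944)
compare at T: S=0.000, I=0.055, R=0.944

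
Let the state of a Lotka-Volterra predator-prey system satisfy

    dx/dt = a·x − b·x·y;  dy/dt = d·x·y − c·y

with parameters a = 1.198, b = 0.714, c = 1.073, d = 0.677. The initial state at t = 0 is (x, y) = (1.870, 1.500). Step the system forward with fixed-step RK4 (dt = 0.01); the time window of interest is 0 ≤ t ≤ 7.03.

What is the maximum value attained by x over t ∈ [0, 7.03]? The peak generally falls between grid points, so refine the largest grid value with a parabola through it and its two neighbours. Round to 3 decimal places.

max x = 1.934

t=0.000: state=(1.870, 1.500)
step 1 (dt=0.01): k1=(0.237, 0.289), k2=(0.236, 0.291), k3=(0.236, 0.291), k4=(0.234, 0.292); state += dt/6·(k1+2k2+2k3+k4)
t=0.010: state=(1.872, 1.503)
t=0.020: state=(1.875, 1.506)
t=0.030: state=(1.877, 1.509)
continuing one RK4 step at a time; state shown every 25 steps (Δt=0.25):
t=0.250: state=(1.917, 1.581)
t=0.500: state=(1.934, 1.676)
t=0.750: state=(1.918, 1.776)
t=1.000: state=(1.868, 1.872)
t=1.250: state=(1.791, 1.952)
t=1.500: state=(1.697, 2.005)
t=1.750: state=(1.597, 2.026)
t=2.000: state=(1.501, 2.014)
t=2.250: state=(1.419, 1.971)
t=2.500: state=(1.354, 1.906)
t=2.750: state=(1.309, 1.825)
t=3.000: state=(1.285, 1.738)
t=3.250: state=(1.281, 1.651)
t=3.500: state=(1.297, 1.570)
t=3.750: state=(1.331, 1.499)
t=4.000: state=(1.381, 1.442)
t=4.250: state=(1.447, 1.401)
t=4.500: state=(1.524, 1.377)
t=4.750: state=(1.609, 1.372)
t=5.000: state=(1.697, 1.388)
t=5.250: state=(1.782, 1.425)
t=5.500: state=(1.855, 1.483)
t=5.750: state=(1.908, 1.560)
t=6.000: state=(1.933, 1.652)
t=6.250: state=(1.925, 1.752)
t=6.500: state=(1.883, 1.850)
t=6.750: state=(1.812, 1.934)
t=7.000: state=(1.721, 1.995)
t=7.030: state=(1.709, 2.000)
largest grid value and its neighbours: x(6.060)=1.93423, x(6.070)=1.93424, x(6.080)=1.93419
parabola through these three points peaks at t≈6.066 with x≈1.93424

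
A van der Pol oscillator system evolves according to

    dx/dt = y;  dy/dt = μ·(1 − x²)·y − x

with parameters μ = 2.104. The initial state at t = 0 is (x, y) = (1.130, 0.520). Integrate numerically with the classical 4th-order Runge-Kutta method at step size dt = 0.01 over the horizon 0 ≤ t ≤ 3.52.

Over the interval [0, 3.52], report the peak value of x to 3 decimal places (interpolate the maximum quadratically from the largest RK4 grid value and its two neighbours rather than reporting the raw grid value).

max x = 1.224

t=0.000: state=(1.130, 0.520)
step 1 (dt=0.01): k1=(0.520, -1.433), k2=(0.513, -1.438), k3=(0.513, -1.438), k4=(0.506, -1.442); state += dt/6·(k1+2k2+2k3+k4)
t=0.010: state=(1.135, 0.506)
t=0.020: state=(1.140, 0.491)
t=0.030: state=(1.145, 0.477)
continuing one RK4 step at a time; state shown every 20 steps (Δt=0.2):
t=0.200: state=(1.205, 0.228)
t=0.400: state=(1.223, -0.034)
t=0.600: state=(1.194, -0.248)
t=0.800: state=(1.126, -0.431)
t=1.000: state=(1.022, -0.613)
t=1.200: state=(0.879, -0.832)
t=1.400: state=(0.683, -1.149)
t=1.600: state=(0.406, -1.666)
t=1.800: state=(-0.007, -2.530)
t=2.000: state=(-0.623, -3.598)
t=2.200: state=(-1.359, -3.357)
t=2.400: state=(-1.842, -1.425)
t=2.600: state=(-1.987, -0.222)
t=2.800: state=(-1.985, 0.164)
t=3.000: state=(-1.939, 0.279)
t=3.200: state=(-1.878, 0.323)
t=3.400: state=(-1.810, 0.351)
t=3.520: state=(-1.767, 0.366)
largest grid value and its neighbours: x(0.360)=1.22383, x(0.370)=1.22392, x(0.380)=1.22388
parabola through these three points peaks at t≈0.372 with x≈1.22392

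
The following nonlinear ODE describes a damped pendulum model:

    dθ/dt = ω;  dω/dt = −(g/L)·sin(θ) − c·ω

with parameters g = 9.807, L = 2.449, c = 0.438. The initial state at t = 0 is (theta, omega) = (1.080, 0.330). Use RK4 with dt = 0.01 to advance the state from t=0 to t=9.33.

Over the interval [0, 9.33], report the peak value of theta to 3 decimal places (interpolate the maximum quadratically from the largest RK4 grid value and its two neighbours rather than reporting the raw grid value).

t=0.000: state=(1.080, 0.330)
step 1 (dt=0.01): k1=(0.330, -3.676), k2=(0.312, -3.671), k3=(0.312, -3.671), k4=(0.293, -3.666); state += dt/6·(k1+2k2+2k3+k4)
t=0.010: state=(1.083, 0.293)
t=0.020: state=(1.086, 0.257)
t=0.030: state=(1.088, 0.220)
continuing one RK4 step at a time; state shown every 50 steps (Δt=0.5):
t=0.500: state=(0.822, -1.255)
t=1.000: state=(0.012, -1.724)
t=1.500: state=(-0.648, -0.742)
t=2.000: state=(-0.676, 0.587)
t=2.500: state=(-0.176, 1.236)
t=3.000: state=(0.366, 0.771)
t=3.500: state=(0.508, -0.212)
t=4.000: state=(0.216, -0.840)
t=4.500: state=(-0.194, -0.667)
t=5.000: state=(-0.365, 0.014)
t=5.500: state=(-0.206, 0.550)
t=6.000: state=(0.090, 0.534)
t=6.500: state=(0.254, 0.083)
t=7.000: state=(0.177, -0.347)
t=7.500: state=(-0.030, -0.409)
t=8.000: state=(-0.172, -0.121)
t=8.500: state=(-0.144, 0.209)
t=9.000: state=(-0.003, 0.303)
t=9.330: state=(0.084, 0.208)
largest grid value and its neighbours: theta(0.080)=1.09473, theta(0.090)=1.09495, theta(0.100)=1.09481
parabola through these three points peaks at t≈0.091 with theta≈1.09495

max theta = 1.095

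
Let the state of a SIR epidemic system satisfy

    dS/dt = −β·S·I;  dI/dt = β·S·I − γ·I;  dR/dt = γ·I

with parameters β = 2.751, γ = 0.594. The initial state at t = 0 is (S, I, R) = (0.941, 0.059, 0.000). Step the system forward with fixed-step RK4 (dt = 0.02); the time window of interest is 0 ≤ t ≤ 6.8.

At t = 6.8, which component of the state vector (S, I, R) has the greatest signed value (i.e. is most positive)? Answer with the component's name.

t=0.000: state=(0.941, 0.059, 0.000)
step 1 (dt=0.02): k1=(-0.153, 0.118, 0.035), k2=(-0.156, 0.120, 0.036), k3=(-0.156, 0.120, 0.036), k4=(-0.158, 0.122, 0.036); state += dt/6·(k1+2k2+2k3+k4)
t=0.020: state=(0.938, 0.061, 0.001)
t=0.040: state=(0.935, 0.064, 0.001)
t=0.060: state=(0.931, 0.066, 0.002)
continuing one RK4 step at a time; state shown every 25 steps (Δt=0.5):
t=0.500: state=(0.822, 0.149, 0.029)
t=1.000: state=(0.607, 0.298, 0.095)
t=1.500: state=(0.364, 0.431, 0.205)
t=2.000: state=(0.194, 0.465, 0.340)
t=2.500: state=(0.105, 0.422, 0.473)
t=3.000: state=(0.062, 0.350, 0.588)
t=3.500: state=(0.040, 0.279, 0.681)
t=4.000: state=(0.029, 0.217, 0.755)
t=4.500: state=(0.022, 0.167, 0.811)
t=5.000: state=(0.018, 0.127, 0.855)
t=5.500: state=(0.015, 0.097, 0.888)
t=6.000: state=(0.014, 0.073, 0.913)
t=6.500: state=(0.013, 0.056, 0.932)
t=6.800: state=(0.012, 0.047, 0.941)
compare at T: S=0.012, I=0.047, R=0.941

largest component: R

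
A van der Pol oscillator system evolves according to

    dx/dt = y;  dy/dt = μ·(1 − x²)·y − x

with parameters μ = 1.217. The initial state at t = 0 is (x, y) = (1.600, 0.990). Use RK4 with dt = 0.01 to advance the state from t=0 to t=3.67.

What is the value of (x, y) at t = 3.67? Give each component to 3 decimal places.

(x, y) = (-1.958, 0.329)

t=0.000: state=(1.600, 0.990)
step 1 (dt=0.01): k1=(0.990, -3.480), k2=(0.973, -3.470), k3=(0.973, -3.470), k4=(0.955, -3.460); state += dt/6·(k1+2k2+2k3+k4)
t=0.010: state=(1.610, 0.955)
t=0.020: state=(1.619, 0.921)
t=0.030: state=(1.628, 0.887)
continuing one RK4 step at a time; state shown every 20 steps (Δt=0.2):
t=0.200: state=(1.733, 0.367)
t=0.400: state=(1.761, -0.053)
t=0.600: state=(1.723, -0.308)
t=0.800: state=(1.644, -0.469)
t=1.000: state=(1.537, -0.590)
t=1.200: state=(1.408, -0.701)
t=1.400: state=(1.256, -0.824)
t=1.600: state=(1.077, -0.978)
t=1.800: state=(0.861, -1.188)
t=2.000: state=(0.596, -1.484)
t=2.200: state=(0.260, -1.902)
t=2.400: state=(-0.172, -2.429)
t=2.600: state=(-0.706, -2.851)
t=2.800: state=(-1.271, -2.650)
t=3.000: state=(-1.712, -1.682)
t=3.200: state=(-1.941, -0.661)
t=3.400: state=(-2.005, -0.041)
t=3.600: state=(-1.979, 0.264)
t=3.670: state=(-1.958, 0.329)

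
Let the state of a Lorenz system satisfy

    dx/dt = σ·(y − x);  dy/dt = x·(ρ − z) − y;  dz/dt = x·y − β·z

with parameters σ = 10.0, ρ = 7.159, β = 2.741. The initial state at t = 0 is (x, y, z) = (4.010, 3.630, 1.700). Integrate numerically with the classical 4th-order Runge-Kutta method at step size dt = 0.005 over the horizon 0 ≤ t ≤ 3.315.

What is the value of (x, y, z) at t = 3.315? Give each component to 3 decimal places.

(x, y, z) = (3.924, 3.896, 6.100)

t=0.000: state=(4.010, 3.630, 1.700)
step 1 (dt=0.005): k1=(-3.800, 18.261, 9.897), k2=(-3.248, 18.064, 9.977), k3=(-3.267, 18.071, 9.979), k4=(-2.733, 17.882, 10.061); state += dt/6·(k1+2k2+2k3+k4)
t=0.005: state=(3.994, 3.720, 1.750)
t=0.010: state=(3.983, 3.809, 1.801)
t=0.015: state=(3.976, 3.896, 1.852)
continuing one RK4 step at a time; state shown every 40 steps (Δt=0.2):
t=0.200: state=(5.307, 6.245, 4.671)
t=0.400: state=(5.981, 5.516, 8.340)
t=0.600: state=(4.179, 3.213, 8.122)
t=0.800: state=(2.913, 2.629, 6.141)
t=1.000: state=(2.875, 3.075, 4.769)
t=1.200: state=(3.571, 4.033, 4.531)
t=1.400: state=(4.514, 4.918, 5.507)
t=1.600: state=(4.886, 4.816, 6.849)
t=1.800: state=(4.364, 4.001, 7.097)
t=2.000: state=(3.754, 3.555, 6.389)
t=2.200: state=(3.619, 3.673, 5.699)
t=2.400: state=(3.894, 4.089, 5.539)
t=2.600: state=(4.274, 4.427, 5.920)
t=2.800: state=(4.412, 4.390, 6.416)
t=3.000: state=(4.232, 4.099, 6.535)
t=3.200: state=(3.991, 3.903, 6.282)
t=3.315: state=(3.924, 3.896, 6.100)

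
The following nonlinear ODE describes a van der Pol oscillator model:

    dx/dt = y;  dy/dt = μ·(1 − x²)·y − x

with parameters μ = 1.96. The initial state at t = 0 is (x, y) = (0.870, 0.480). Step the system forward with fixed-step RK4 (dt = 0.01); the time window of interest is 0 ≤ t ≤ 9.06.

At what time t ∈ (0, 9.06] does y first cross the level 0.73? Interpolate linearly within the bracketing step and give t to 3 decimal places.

t=0.000: state=(0.870, 0.480)
step 1 (dt=0.01): k1=(0.480, -0.641), k2=(0.477, -0.649), k3=(0.477, -0.649), k4=(0.474, -0.657); state += dt/6·(k1+2k2+2k3+k4)
t=0.010: state=(0.875, 0.474)
t=0.020: state=(0.879, 0.467)
t=0.030: state=(0.884, 0.460)
continuing one RK4 step at a time; state shown every 50 steps (Δt=0.5):
t=0.500: state=(1.006, 0.033)
t=1.000: state=(0.897, -0.473)
t=1.500: state=(0.496, -1.231)
t=2.000: state=(-0.539, -3.107)
t=2.500: state=(-1.847, -1.009)
t=3.000: state=(-1.910, 0.265)
t=3.500: state=(-1.738, 0.396)
t=4.000: state=(-1.517, 0.496)
t=4.500: state=(-1.228, 0.682)
t=4.580: state=(-1.172, 0.729)
next step: t=4.590: state=(-1.165, 0.736) — y has crossed 0.73
linear interpolation between t=4.580 (0.72930) and t=4.590 (0.73574) → t≈4.581

t = 4.581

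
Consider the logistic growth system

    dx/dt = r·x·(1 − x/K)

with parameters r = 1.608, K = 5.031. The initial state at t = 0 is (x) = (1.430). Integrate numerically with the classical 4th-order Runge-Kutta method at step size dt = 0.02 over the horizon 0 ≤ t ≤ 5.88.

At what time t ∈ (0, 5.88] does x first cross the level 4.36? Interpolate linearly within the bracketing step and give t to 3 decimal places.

t = 1.738

t=0.000: state=(1.430)
step 1 (dt=0.02): k1=(1.646), k2=(1.657), k3=(1.657), k4=(1.669); state += dt/6·(k1+2k2+2k3+k4)
t=0.020: state=(1.463)
t=0.040: state=(1.497)
t=0.060: state=(1.531)
continuing one RK4 step at a time; state shown every 10 steps (Δt=0.2):
t=0.200: state=(1.780)
t=0.400: state=(2.165)
t=0.600: state=(2.567)
t=0.800: state=(2.967)
t=1.000: state=(3.344)
t=1.200: state=(3.684)
t=1.400: state=(3.977)
t=1.600: state=(4.220)
t=1.720: state=(4.343)
next step: t=1.740: state=(4.362) — x has crossed 4.36
linear interpolation between t=1.720 (4.34282) and t=1.740 (4.36170) → t≈1.738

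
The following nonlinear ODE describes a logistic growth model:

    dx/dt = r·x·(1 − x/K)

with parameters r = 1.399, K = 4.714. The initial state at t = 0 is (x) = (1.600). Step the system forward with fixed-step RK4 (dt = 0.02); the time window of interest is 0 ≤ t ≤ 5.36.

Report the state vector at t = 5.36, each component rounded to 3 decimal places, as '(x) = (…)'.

(x) = (4.709)

t=0.000: state=(1.600)
step 1 (dt=0.02): k1=(1.479), k2=(1.485), k3=(1.485), k4=(1.492); state += dt/6·(k1+2k2+2k3+k4)
t=0.020: state=(1.630)
t=0.040: state=(1.660)
t=0.060: state=(1.690)
continuing one RK4 step at a time; state shown every 10 steps (Δt=0.2):
t=0.200: state=(1.908)
t=0.400: state=(2.232)
t=0.600: state=(2.561)
t=0.800: state=(2.882)
t=1.000: state=(3.184)
t=1.200: state=(3.458)
t=1.400: state=(3.699)
t=1.600: state=(3.904)
t=1.800: state=(4.075)
t=2.000: state=(4.214)
t=2.200: state=(4.326)
t=2.400: state=(4.415)
t=2.600: state=(4.484)
t=2.800: state=(4.538)
t=3.000: state=(4.580)
t=3.200: state=(4.612)
t=3.400: state=(4.636)
t=3.600: state=(4.655)
t=3.800: state=(4.669)
t=4.000: state=(4.680)
t=4.200: state=(4.688)
t=4.400: state=(4.695)
t=4.600: state=(4.699)
t=4.800: state=(4.703)
t=5.000: state=(4.706)
t=5.200: state=(4.708)
t=5.360: state=(4.709)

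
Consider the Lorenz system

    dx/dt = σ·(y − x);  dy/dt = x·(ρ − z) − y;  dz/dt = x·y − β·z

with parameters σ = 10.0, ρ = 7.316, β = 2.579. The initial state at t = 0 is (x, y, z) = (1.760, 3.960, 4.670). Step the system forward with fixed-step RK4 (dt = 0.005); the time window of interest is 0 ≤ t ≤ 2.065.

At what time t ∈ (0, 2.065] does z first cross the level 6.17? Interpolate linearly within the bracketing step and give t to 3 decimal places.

t=0.000: state=(1.760, 3.960, 4.670)
step 1 (dt=0.005): k1=(22.000, 0.697, -5.074), k2=(21.467, 0.864, -4.821), k3=(21.485, 0.859, -4.827), k4=(20.969, 1.022, -4.579); state += dt/6·(k1+2k2+2k3+k4)
t=0.005: state=(1.867, 3.964, 4.646)
t=0.010: state=(1.970, 3.970, 4.624)
t=0.015: state=(2.068, 3.978, 4.605)
continuing one RK4 step at a time; state shown every 20 steps (Δt=0.1):
t=0.100: state=(3.245, 4.270, 4.559)
t=0.200: state=(4.075, 4.763, 5.004)
t=0.300: state=(4.653, 5.112, 5.793)
t=0.340: state=(4.814, 5.161, 6.151)
next step: t=0.345: state=(4.831, 5.163, 6.196) — z has crossed 6.17
linear interpolation between t=0.340 (6.15105) and t=0.345 (6.19593) → t≈0.342

t = 0.342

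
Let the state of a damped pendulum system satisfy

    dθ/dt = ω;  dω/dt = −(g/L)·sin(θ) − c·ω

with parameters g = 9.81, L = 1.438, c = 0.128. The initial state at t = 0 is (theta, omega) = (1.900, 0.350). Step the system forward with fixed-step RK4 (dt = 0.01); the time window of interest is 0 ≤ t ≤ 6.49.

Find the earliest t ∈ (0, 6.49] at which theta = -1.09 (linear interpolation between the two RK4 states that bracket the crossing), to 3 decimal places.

t=0.000: state=(1.900, 0.350)
step 1 (dt=0.01): k1=(0.350, -6.500), k2=(0.317, -6.492), k3=(0.318, -6.493), k4=(0.285, -6.485); state += dt/6·(k1+2k2+2k3+k4)
t=0.010: state=(1.903, 0.285)
t=0.020: state=(1.906, 0.220)
t=0.030: state=(1.908, 0.156)
continuing one RK4 step at a time; state shown every 25 steps (Δt=0.25):
t=0.250: state=(1.786, -1.261)
t=0.500: state=(1.267, -2.880)
t=0.750: state=(0.385, -4.007)
t=1.000: state=(-0.611, -3.684)
t=1.140: state=(-1.076, -2.912)
next step: t=1.150: state=(-1.105, -2.848) — theta has crossed -1.09
linear interpolation between t=1.140 (-1.07590) and t=1.150 (-1.10470) → t≈1.145

t = 1.145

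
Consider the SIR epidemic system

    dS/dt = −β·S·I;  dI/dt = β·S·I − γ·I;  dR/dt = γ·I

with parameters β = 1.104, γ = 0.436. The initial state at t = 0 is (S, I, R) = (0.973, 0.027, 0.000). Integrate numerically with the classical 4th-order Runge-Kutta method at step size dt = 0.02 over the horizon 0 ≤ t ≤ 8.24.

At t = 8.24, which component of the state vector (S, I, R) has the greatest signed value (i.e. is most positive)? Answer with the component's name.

t=0.000: state=(0.973, 0.027, 0.000)
step 1 (dt=0.02): k1=(-0.029, 0.017, 0.012), k2=(-0.029, 0.017, 0.012), k3=(-0.029, 0.017, 0.012), k4=(-0.029, 0.017, 0.012); state += dt/6·(k1+2k2+2k3+k4)
t=0.020: state=(0.972, 0.027, 0.000)
t=0.040: state=(0.972, 0.028, 0.000)
t=0.060: state=(0.971, 0.028, 0.001)
continuing one RK4 step at a time; state shown every 25 steps (Δt=0.5):
t=0.500: state=(0.956, 0.037, 0.007)
t=1.000: state=(0.934, 0.050, 0.016)
t=1.500: state=(0.904, 0.067, 0.029)
t=2.000: state=(0.866, 0.088, 0.046)
t=2.500: state=(0.820, 0.112, 0.068)
t=3.000: state=(0.765, 0.140, 0.095)
t=3.500: state=(0.702, 0.169, 0.129)
t=4.000: state=(0.635, 0.197, 0.169)
t=4.500: state=(0.566, 0.220, 0.214)
t=5.000: state=(0.498, 0.237, 0.264)
t=5.500: state=(0.436, 0.247, 0.317)
t=6.000: state=(0.380, 0.249, 0.371)
t=6.500: state=(0.332, 0.243, 0.425)
t=7.000: state=(0.291, 0.232, 0.477)
t=7.500: state=(0.257, 0.217, 0.526)
t=8.000: state=(0.229, 0.200, 0.571)
t=8.240: state=(0.217, 0.191, 0.592)
compare at T: S=0.217, I=0.191, R=0.592

largest component: R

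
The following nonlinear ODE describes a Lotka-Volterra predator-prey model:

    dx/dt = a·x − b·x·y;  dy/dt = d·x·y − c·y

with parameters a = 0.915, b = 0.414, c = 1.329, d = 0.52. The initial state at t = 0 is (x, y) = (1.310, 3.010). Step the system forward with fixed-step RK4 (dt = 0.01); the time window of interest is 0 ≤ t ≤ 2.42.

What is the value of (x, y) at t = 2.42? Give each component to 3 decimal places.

t=0.000: state=(1.310, 3.010)
step 1 (dt=0.01): k1=(-0.434, -1.950), k2=(-0.428, -1.947), k3=(-0.428, -1.947), k4=(-0.422, -1.944); state += dt/6·(k1+2k2+2k3+k4)
t=0.010: state=(1.306, 2.991)
t=0.020: state=(1.302, 2.971)
t=0.030: state=(1.298, 2.952)
continuing one RK4 step at a time; state shown every 10 steps (Δt=0.1):
t=0.100: state=(1.272, 2.818)
t=0.200: state=(1.246, 2.634)
t=0.300: state=(1.228, 2.460)
t=0.400: state=(1.220, 2.295)
t=0.500: state=(1.220, 2.141)
t=0.600: state=(1.227, 1.998)
t=0.700: state=(1.241, 1.865)
t=0.800: state=(1.262, 1.742)
t=0.900: state=(1.290, 1.630)
t=1.000: state=(1.324, 1.528)
t=1.100: state=(1.365, 1.434)
t=1.200: state=(1.412, 1.350)
t=1.300: state=(1.465, 1.274)
t=1.400: state=(1.525, 1.205)
t=1.500: state=(1.592, 1.144)
t=1.600: state=(1.666, 1.090)
t=1.700: state=(1.747, 1.043)
t=1.800: state=(1.835, 1.003)
t=1.900: state=(1.930, 0.968)
t=2.000: state=(2.033, 0.940)
t=2.100: state=(2.144, 0.917)
t=2.200: state=(2.263, 0.900)
t=2.300: state=(2.390, 0.890)
t=2.400: state=(2.524, 0.885)
t=2.420: state=(2.552, 0.885)

(x, y) = (2.552, 0.885)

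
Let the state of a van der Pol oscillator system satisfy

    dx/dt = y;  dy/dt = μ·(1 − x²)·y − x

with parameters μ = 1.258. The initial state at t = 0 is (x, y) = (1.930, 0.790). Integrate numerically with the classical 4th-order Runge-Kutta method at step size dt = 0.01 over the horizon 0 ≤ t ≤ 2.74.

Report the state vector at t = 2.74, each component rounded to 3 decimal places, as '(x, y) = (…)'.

(x, y) = (-0.330, -2.646)

t=0.000: state=(1.930, 0.790)
step 1 (dt=0.01): k1=(0.790, -4.638), k2=(0.767, -4.577), k3=(0.767, -4.578), k4=(0.744, -4.517); state += dt/6·(k1+2k2+2k3+k4)
t=0.010: state=(1.938, 0.744)
t=0.020: state=(1.945, 0.700)
t=0.030: state=(1.952, 0.656)
continuing one RK4 step at a time; state shown every 10 steps (Δt=0.1):
t=0.100: state=(1.988, 0.387)
t=0.200: state=(2.011, 0.099)
t=0.300: state=(2.011, -0.100)
t=0.400: state=(1.993, -0.235)
t=0.500: state=(1.965, -0.329)
t=0.600: state=(1.929, -0.396)
t=0.700: state=(1.886, -0.446)
t=0.800: state=(1.840, -0.487)
t=0.900: state=(1.789, -0.523)
t=1.000: state=(1.735, -0.556)
t=1.100: state=(1.678, -0.589)
t=1.200: state=(1.617, -0.623)
t=1.300: state=(1.553, -0.660)
t=1.400: state=(1.485, -0.700)
t=1.500: state=(1.413, -0.745)
t=1.600: state=(1.336, -0.796)
t=1.700: state=(1.253, -0.856)
t=1.800: state=(1.164, -0.925)
t=1.900: state=(1.068, -1.007)
t=2.000: state=(0.963, -1.104)
t=2.100: state=(0.847, -1.221)
t=2.200: state=(0.718, -1.362)
t=2.300: state=(0.573, -1.532)
t=2.400: state=(0.410, -1.737)
t=2.500: state=(0.224, -1.978)
t=2.600: state=(0.013, -2.251)
t=2.700: state=(-0.226, -2.537)
t=2.740: state=(-0.330, -2.646)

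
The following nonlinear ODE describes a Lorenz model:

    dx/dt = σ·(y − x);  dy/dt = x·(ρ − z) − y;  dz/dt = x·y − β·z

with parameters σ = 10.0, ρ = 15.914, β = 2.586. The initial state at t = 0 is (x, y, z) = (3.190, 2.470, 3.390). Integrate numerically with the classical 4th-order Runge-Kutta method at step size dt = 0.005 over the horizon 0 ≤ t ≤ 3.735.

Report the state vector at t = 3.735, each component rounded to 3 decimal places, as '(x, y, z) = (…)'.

t=0.000: state=(3.190, 2.470, 3.390)
step 1 (dt=0.005): k1=(-7.200, 37.482, -0.887), k2=(-6.083, 37.169, -0.629), k3=(-6.119, 37.203, -0.626), k4=(-5.034, 36.922, -0.367); state += dt/6·(k1+2k2+2k3+k4)
t=0.005: state=(3.159, 2.656, 3.387)
t=0.010: state=(3.139, 2.839, 3.386)
t=0.015: state=(3.129, 3.021, 3.388)
continuing one RK4 step at a time; state shown every 40 steps (Δt=0.2):
t=0.200: state=(7.203, 11.115, 7.453)
t=0.400: state=(10.567, 7.067, 23.396)
t=0.600: state=(2.265, -0.050, 16.133)
t=0.800: state=(0.512, 0.424, 9.635)
t=1.000: state=(0.872, 1.308, 5.830)
t=1.200: state=(2.730, 4.404, 4.248)
t=1.400: state=(8.626, 12.496, 10.581)
t=1.600: state=(8.881, 4.360, 22.788)
t=1.800: state=(1.825, 0.308, 14.646)
t=2.000: state=(0.912, 1.074, 8.838)
t=2.200: state=(2.033, 3.101, 5.722)
t=2.400: state=(6.118, 9.327, 7.403)
t=2.600: state=(10.673, 9.381, 21.198)
t=2.800: state=(3.735, 0.960, 17.349)
t=3.000: state=(1.481, 1.449, 10.669)
t=3.200: state=(2.562, 3.707, 7.119)
t=3.400: state=(6.681, 9.661, 9.202)
t=3.600: state=(9.870, 8.157, 20.810)
t=3.735: state=(5.640, 2.360, 19.027)

(x, y, z) = (5.640, 2.360, 19.027)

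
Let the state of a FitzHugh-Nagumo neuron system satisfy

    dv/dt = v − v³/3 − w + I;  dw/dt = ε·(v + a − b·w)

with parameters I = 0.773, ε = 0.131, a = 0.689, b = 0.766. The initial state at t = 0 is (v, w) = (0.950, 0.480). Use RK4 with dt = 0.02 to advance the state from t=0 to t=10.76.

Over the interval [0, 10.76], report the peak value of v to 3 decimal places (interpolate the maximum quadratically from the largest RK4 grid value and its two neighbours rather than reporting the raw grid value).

t=0.000: state=(0.950, 0.480)
step 1 (dt=0.02): k1=(0.957, 0.167), k2=(0.956, 0.168), k3=(0.956, 0.168), k4=(0.955, 0.169); state += dt/6·(k1+2k2+2k3+k4)
t=0.020: state=(0.969, 0.483)
t=0.040: state=(0.988, 0.487)
t=0.060: state=(1.007, 0.490)
continuing one RK4 step at a time; state shown every 25 steps (Δt=0.5):
t=0.500: state=(1.381, 0.576)
t=1.000: state=(1.623, 0.689)
t=1.500: state=(1.695, 0.806)
t=2.000: state=(1.686, 0.919)
t=2.500: state=(1.647, 1.024)
t=3.000: state=(1.596, 1.122)
t=3.500: state=(1.540, 1.211)
t=4.000: state=(1.481, 1.292)
t=4.500: state=(1.419, 1.366)
t=5.000: state=(1.355, 1.431)
t=5.500: state=(1.287, 1.490)
t=6.000: state=(1.214, 1.541)
t=6.500: state=(1.136, 1.584)
t=7.000: state=(1.049, 1.621)
t=7.500: state=(0.951, 1.649)
t=8.000: state=(0.834, 1.670)
t=8.500: state=(0.690, 1.681)
t=9.000: state=(0.498, 1.681)
t=9.500: state=(0.223, 1.666)
t=10.000: state=(-0.203, 1.630)
t=10.500: state=(-0.839, 1.562)
t=10.760: state=(-1.208, 1.511)
largest grid value and its neighbours: v(1.620)=1.69768, v(1.640)=1.69776, v(1.660)=1.69774
parabola through these three points peaks at t≈1.647 with v≈1.69776

max v = 1.698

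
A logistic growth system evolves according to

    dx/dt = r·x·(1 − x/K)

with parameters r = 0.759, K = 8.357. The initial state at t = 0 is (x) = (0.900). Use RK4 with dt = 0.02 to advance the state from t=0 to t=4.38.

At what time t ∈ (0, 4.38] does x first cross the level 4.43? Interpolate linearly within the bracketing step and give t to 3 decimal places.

t = 2.945

t=0.000: state=(0.900)
step 1 (dt=0.02): k1=(0.610), k2=(0.613), k3=(0.613), k4=(0.617); state += dt/6·(k1+2k2+2k3+k4)
t=0.020: state=(0.912)
t=0.040: state=(0.925)
t=0.060: state=(0.937)
continuing one RK4 step at a time; state shown every 10 steps (Δt=0.2):
t=0.200: state=(1.029)
t=0.400: state=(1.174)
t=0.600: state=(1.336)
t=0.800: state=(1.515)
t=1.000: state=(1.713)
t=1.200: state=(1.929)
t=1.400: state=(2.163)
t=1.600: state=(2.415)
t=1.800: state=(2.684)
t=2.000: state=(2.968)
t=2.200: state=(3.264)
t=2.400: state=(3.571)
t=2.600: state=(3.884)
t=2.800: state=(4.201)
t=2.940: state=(4.423)
next step: t=2.960: state=(4.454) — x has crossed 4.43
linear interpolation between t=2.940 (4.42255) and t=2.960 (4.45414) → t≈2.945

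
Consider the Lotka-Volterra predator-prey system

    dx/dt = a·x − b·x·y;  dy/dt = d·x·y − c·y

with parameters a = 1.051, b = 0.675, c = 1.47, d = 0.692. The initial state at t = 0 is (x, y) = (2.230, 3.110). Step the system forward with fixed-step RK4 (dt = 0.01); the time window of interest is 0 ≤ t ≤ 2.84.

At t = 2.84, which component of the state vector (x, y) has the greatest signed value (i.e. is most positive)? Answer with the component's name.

t=0.000: state=(2.230, 3.110)
step 1 (dt=0.01): k1=(-2.338, 0.228), k2=(-2.327, 0.202), k3=(-2.327, 0.203), k4=(-2.316, 0.178); state += dt/6·(k1+2k2+2k3+k4)
t=0.010: state=(2.207, 3.112)
t=0.020: state=(2.184, 3.114)
t=0.030: state=(2.161, 3.115)
continuing one RK4 step at a time; state shown every 10 steps (Δt=0.1):
t=0.100: state=(2.008, 3.108)
t=0.200: state=(1.810, 3.062)
t=0.300: state=(1.640, 2.978)
t=0.400: state=(1.495, 2.865)
t=0.500: state=(1.375, 2.731)
t=0.600: state=(1.277, 2.584)
t=0.700: state=(1.197, 2.430)
t=0.800: state=(1.135, 2.274)
t=0.900: state=(1.087, 2.120)
t=1.000: state=(1.052, 1.970)
t=1.100: state=(1.028, 1.828)
t=1.200: state=(1.014, 1.693)
t=1.300: state=(1.009, 1.568)
t=1.400: state=(1.012, 1.451)
t=1.500: state=(1.023, 1.344)
t=1.600: state=(1.041, 1.246)
t=1.700: state=(1.067, 1.157)
t=1.800: state=(1.099, 1.077)
t=1.900: state=(1.138, 1.004)
t=2.000: state=(1.184, 0.939)
t=2.100: state=(1.237, 0.882)
t=2.200: state=(1.296, 0.831)
t=2.300: state=(1.364, 0.787)
t=2.400: state=(1.438, 0.748)
t=2.500: state=(1.521, 0.715)
t=2.600: state=(1.611, 0.688)
t=2.700: state=(1.710, 0.667)
t=2.800: state=(1.817, 0.650)
t=2.840: state=(1.862, 0.645)
compare at T: x=1.862, y=0.645

largest component: x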